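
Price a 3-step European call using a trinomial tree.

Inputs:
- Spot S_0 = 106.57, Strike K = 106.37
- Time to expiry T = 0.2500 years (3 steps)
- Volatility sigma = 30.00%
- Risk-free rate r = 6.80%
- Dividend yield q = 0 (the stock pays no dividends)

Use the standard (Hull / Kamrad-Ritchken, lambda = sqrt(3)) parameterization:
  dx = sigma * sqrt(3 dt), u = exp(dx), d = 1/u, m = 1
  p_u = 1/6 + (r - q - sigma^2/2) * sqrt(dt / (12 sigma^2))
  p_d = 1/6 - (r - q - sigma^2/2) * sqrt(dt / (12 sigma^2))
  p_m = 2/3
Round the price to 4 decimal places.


Answer: Price = V(0,0) = 6.8018

Derivation:
dt = T/N = 0.083333; dx = sigma*sqrt(3*dt) = 0.150000
u = exp(dx) = 1.161834; d = 1/u = 0.860708
p_u = 0.173056, p_m = 0.666667, p_d = 0.160278
Discount per step: exp(-r*dt) = 0.994349
Stock lattice S(k, j) with j the centered position index:
  k=0: S(0,+0) = 106.5700
  k=1: S(1,-1) = 91.7256; S(1,+0) = 106.5700; S(1,+1) = 123.8167
  k=2: S(2,-2) = 78.9490; S(2,-1) = 91.7256; S(2,+0) = 106.5700; S(2,+1) = 123.8167; S(2,+2) = 143.8545
  k=3: S(3,-3) = 67.9520; S(3,-2) = 78.9490; S(3,-1) = 91.7256; S(3,+0) = 106.5700; S(3,+1) = 123.8167; S(3,+2) = 143.8545; S(3,+3) = 167.1350
Terminal payoffs V(N, j) = max(S_T - K, 0):
  V(3,-3) = 0.000000; V(3,-2) = 0.000000; V(3,-1) = 0.000000; V(3,+0) = 0.200000; V(3,+1) = 17.446675; V(3,+2) = 37.484453; V(3,+3) = 60.765030
Backward induction: V(k, j) = exp(-r*dt) * [p_u * V(k+1, j+1) + p_m * V(k+1, j) + p_d * V(k+1, j-1)]
  V(2,-2) = exp(-r*dt) * [p_u*0.000000 + p_m*0.000000 + p_d*0.000000] = 0.000000
  V(2,-1) = exp(-r*dt) * [p_u*0.200000 + p_m*0.000000 + p_d*0.000000] = 0.034416
  V(2,+0) = exp(-r*dt) * [p_u*17.446675 + p_m*0.200000 + p_d*0.000000] = 3.134763
  V(2,+1) = exp(-r*dt) * [p_u*37.484453 + p_m*17.446675 + p_d*0.200000] = 18.047506
  V(2,+2) = exp(-r*dt) * [p_u*60.765030 + p_m*37.484453 + p_d*17.446675] = 38.085247
  V(1,-1) = exp(-r*dt) * [p_u*3.134763 + p_m*0.034416 + p_d*0.000000] = 0.562237
  V(1,+0) = exp(-r*dt) * [p_u*18.047506 + p_m*3.134763 + p_d*0.034416] = 5.189091
  V(1,+1) = exp(-r*dt) * [p_u*38.085247 + p_m*18.047506 + p_d*3.134763] = 19.016899
  V(0,+0) = exp(-r*dt) * [p_u*19.016899 + p_m*5.189091 + p_d*0.562237] = 6.801835


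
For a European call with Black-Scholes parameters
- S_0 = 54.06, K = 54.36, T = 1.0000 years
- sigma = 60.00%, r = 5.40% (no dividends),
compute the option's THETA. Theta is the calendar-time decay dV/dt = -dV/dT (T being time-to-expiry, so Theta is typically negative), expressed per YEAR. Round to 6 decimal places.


d1 = 0.3807765859; d2 = -0.2192234141
phi(d1) = 0.3710442551; exp(-qT) = 1.0000000000; exp(-rT) = 0.9474321065
Theta = -S*exp(-qT)*phi(d1)*sigma/(2*sqrt(T)) - r*K*exp(-rT)*N(d2) + q*S*exp(-qT)*N(d1)
N(d1) = 0.6483154828; N(d2) = 0.4132380086; sqrt(T) = 1.0000000000
Term 1 = -54.0600 * 1.0000000000 * 0.3710442551 * 0.6000 / (2 * 1.0000000000) = -6.0175957292
Term 2 = -0.0540 * 54.3600 * 0.9474321065 * 0.4132380086 = -1.1492686653
Term 3 = 0 (no dividend yield, q = 0)
Theta = -6.0175957292 + (-1.1492686653) + (0.0000000000) = -7.166864

Answer: Theta = -7.166864


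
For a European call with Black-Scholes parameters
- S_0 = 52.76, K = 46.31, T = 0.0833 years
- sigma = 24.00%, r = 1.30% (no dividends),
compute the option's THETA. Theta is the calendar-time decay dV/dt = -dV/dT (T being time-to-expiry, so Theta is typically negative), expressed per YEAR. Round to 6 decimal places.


Answer: Theta = -1.934452

Derivation:
d1 = 1.9327396500; d2 = 1.8634714754
phi(d1) = 0.0616254829; exp(-qT) = 1.0000000000; exp(-rT) = 0.9989176861
Theta = -S*exp(-qT)*phi(d1)*sigma/(2*sqrt(T)) - r*K*exp(-rT)*N(d2) + q*S*exp(-qT)*N(d1)
N(d1) = 0.9733658609; N(d2) = 0.9688020189; sqrt(T) = 0.2886173938
Term 1 = -52.7600 * 1.0000000000 * 0.0616254829 * 0.2400 / (2 * 0.2886173938) = -1.3518355640
Term 2 = -0.0130 * 46.3100 * 0.9989176861 * 0.9688020189 = -0.5826166222
Term 3 = 0 (no dividend yield, q = 0)
Theta = -1.3518355640 + (-0.5826166222) + (0.0000000000) = -1.934452


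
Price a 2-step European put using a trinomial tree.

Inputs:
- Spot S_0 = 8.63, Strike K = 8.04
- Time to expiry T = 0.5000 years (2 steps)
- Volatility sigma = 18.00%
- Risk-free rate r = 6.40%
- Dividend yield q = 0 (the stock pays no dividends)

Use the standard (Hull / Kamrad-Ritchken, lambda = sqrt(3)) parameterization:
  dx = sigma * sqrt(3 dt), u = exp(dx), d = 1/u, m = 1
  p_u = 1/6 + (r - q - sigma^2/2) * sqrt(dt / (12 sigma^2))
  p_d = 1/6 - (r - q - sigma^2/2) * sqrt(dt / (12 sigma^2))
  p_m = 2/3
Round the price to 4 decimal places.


dt = T/N = 0.250000; dx = sigma*sqrt(3*dt) = 0.155885
u = exp(dx) = 1.168691; d = 1/u = 0.855658
p_u = 0.204996, p_m = 0.666667, p_d = 0.128337
Discount per step: exp(-r*dt) = 0.984127
Stock lattice S(k, j) with j the centered position index:
  k=0: S(0,+0) = 8.6300
  k=1: S(1,-1) = 7.3843; S(1,+0) = 8.6300; S(1,+1) = 10.0858
  k=2: S(2,-2) = 6.3185; S(2,-1) = 7.3843; S(2,+0) = 8.6300; S(2,+1) = 10.0858; S(2,+2) = 11.7872
Terminal payoffs V(N, j) = max(K - S_T, 0):
  V(2,-2) = 1.721541; V(2,-1) = 0.655672; V(2,+0) = 0.000000; V(2,+1) = 0.000000; V(2,+2) = 0.000000
Backward induction: V(k, j) = exp(-r*dt) * [p_u * V(k+1, j+1) + p_m * V(k+1, j) + p_d * V(k+1, j-1)]
  V(1,-1) = exp(-r*dt) * [p_u*0.000000 + p_m*0.655672 + p_d*1.721541] = 0.647607
  V(1,+0) = exp(-r*dt) * [p_u*0.000000 + p_m*0.000000 + p_d*0.655672] = 0.082811
  V(1,+1) = exp(-r*dt) * [p_u*0.000000 + p_m*0.000000 + p_d*0.000000] = 0.000000
  V(0,+0) = exp(-r*dt) * [p_u*0.000000 + p_m*0.082811 + p_d*0.647607] = 0.136124

Answer: Price = V(0,0) = 0.1361


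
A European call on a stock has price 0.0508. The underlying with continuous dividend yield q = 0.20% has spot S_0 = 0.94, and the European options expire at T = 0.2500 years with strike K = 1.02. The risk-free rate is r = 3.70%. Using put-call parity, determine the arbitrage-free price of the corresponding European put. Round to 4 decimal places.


Put-call parity: C - P = S_0 * exp(-qT) - K * exp(-rT).
S_0 * exp(-qT) = 0.9400 * 0.99950012 = 0.93953012
K * exp(-rT) = 1.0200 * 0.99079265 = 1.01060850
P = C - S*exp(-qT) + K*exp(-rT)
P = 0.0508 - 0.93953012 + 1.01060850 = 0.1219

Answer: Put price = 0.1219


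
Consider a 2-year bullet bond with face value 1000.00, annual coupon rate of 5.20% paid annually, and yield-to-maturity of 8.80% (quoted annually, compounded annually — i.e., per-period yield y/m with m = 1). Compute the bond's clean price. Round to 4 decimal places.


Coupon per period c = face * coupon_rate / m = 52.000000
Periods per year m = 1; per-period yield y/m = 0.088000
Number of cashflows N = 2
Cashflows (t years, CF_t, discount factor 1/(1+y/m)^(m*t), PV):
  t = 1.0000: CF_t = 52.000000, DF = 0.919118, PV = 47.794118
  t = 2.0000: CF_t = 1052.000000, DF = 0.844777, PV = 888.705666
Price P = sum_t PV_t = 936.499784

Answer: Price = 936.4998


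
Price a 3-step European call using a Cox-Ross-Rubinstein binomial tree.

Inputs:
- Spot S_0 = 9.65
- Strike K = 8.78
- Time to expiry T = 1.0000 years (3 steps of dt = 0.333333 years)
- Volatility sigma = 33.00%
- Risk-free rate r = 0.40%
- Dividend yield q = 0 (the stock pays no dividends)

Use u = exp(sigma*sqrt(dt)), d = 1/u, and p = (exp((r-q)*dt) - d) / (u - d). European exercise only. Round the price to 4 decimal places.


Answer: Price = V(0,0) = 1.7634

Derivation:
dt = T/N = 0.333333
u = exp(sigma*sqrt(dt)) = 1.209885; d = 1/u = 0.826525
p = (exp((r-q)*dt) - d) / (u - d) = 0.455992
Discount per step: exp(-r*dt) = 0.998668
Stock lattice S(k, i) with i counting down-moves:
  k=0: S(0,0) = 9.6500
  k=1: S(1,0) = 11.6754; S(1,1) = 7.9760
  k=2: S(2,0) = 14.1259; S(2,1) = 9.6500; S(2,2) = 6.5923
  k=3: S(3,0) = 17.0907; S(3,1) = 11.6754; S(3,2) = 7.9760; S(3,3) = 5.4487
Terminal payoffs V(N, i) = max(S_T - K, 0):
  V(3,0) = 8.310704; V(3,1) = 2.895393; V(3,2) = 0.000000; V(3,3) = 0.000000
Backward induction: V(k, i) = exp(-r*dt) * [p * V(k+1, i) + (1-p) * V(k+1, i+1)].
  V(2,0) = exp(-r*dt) * [p*8.310704 + (1-p)*2.895393] = 5.357586
  V(2,1) = exp(-r*dt) * [p*2.895393 + (1-p)*0.000000] = 1.318519
  V(2,2) = exp(-r*dt) * [p*0.000000 + (1-p)*0.000000] = 0.000000
  V(1,0) = exp(-r*dt) * [p*5.357586 + (1-p)*1.318519] = 3.156092
  V(1,1) = exp(-r*dt) * [p*1.318519 + (1-p)*0.000000] = 0.600433
  V(0,0) = exp(-r*dt) * [p*3.156092 + (1-p)*0.600433] = 1.763442


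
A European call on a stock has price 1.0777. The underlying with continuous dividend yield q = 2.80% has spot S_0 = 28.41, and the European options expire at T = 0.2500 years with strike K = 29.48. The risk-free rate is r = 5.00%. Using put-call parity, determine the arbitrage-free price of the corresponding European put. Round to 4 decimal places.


Put-call parity: C - P = S_0 * exp(-qT) - K * exp(-rT).
S_0 * exp(-qT) = 28.4100 * 0.99302444 = 28.21182442
K * exp(-rT) = 29.4800 * 0.98757780 = 29.11379356
P = C - S*exp(-qT) + K*exp(-rT)
P = 1.0777 - 28.21182442 + 29.11379356 = 1.9797

Answer: Put price = 1.9797


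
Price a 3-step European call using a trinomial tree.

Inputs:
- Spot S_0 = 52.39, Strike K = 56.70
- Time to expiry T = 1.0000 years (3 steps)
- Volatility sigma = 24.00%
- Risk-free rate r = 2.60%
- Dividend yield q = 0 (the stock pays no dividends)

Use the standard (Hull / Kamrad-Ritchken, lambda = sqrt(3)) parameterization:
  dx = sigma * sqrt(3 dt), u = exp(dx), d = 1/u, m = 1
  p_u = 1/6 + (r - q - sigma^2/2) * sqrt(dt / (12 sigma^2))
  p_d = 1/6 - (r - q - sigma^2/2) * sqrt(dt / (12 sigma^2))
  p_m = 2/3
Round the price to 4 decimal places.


Answer: Price = V(0,0) = 3.9516

Derivation:
dt = T/N = 0.333333; dx = sigma*sqrt(3*dt) = 0.240000
u = exp(dx) = 1.271249; d = 1/u = 0.786628
p_u = 0.164722, p_m = 0.666667, p_d = 0.168611
Discount per step: exp(-r*dt) = 0.991371
Stock lattice S(k, j) with j the centered position index:
  k=0: S(0,+0) = 52.3900
  k=1: S(1,-1) = 41.2114; S(1,+0) = 52.3900; S(1,+1) = 66.6007
  k=2: S(2,-2) = 32.4181; S(2,-1) = 41.2114; S(2,+0) = 52.3900; S(2,+1) = 66.6007; S(2,+2) = 84.6661
  k=3: S(3,-3) = 25.5010; S(3,-2) = 32.4181; S(3,-1) = 41.2114; S(3,+0) = 52.3900; S(3,+1) = 66.6007; S(3,+2) = 84.6661; S(3,+3) = 107.6318
Terminal payoffs V(N, j) = max(S_T - K, 0):
  V(3,-3) = 0.000000; V(3,-2) = 0.000000; V(3,-1) = 0.000000; V(3,+0) = 0.000000; V(3,+1) = 9.900743; V(3,+2) = 27.966138; V(3,+3) = 50.931756
Backward induction: V(k, j) = exp(-r*dt) * [p_u * V(k+1, j+1) + p_m * V(k+1, j) + p_d * V(k+1, j-1)]
  V(2,-2) = exp(-r*dt) * [p_u*0.000000 + p_m*0.000000 + p_d*0.000000] = 0.000000
  V(2,-1) = exp(-r*dt) * [p_u*0.000000 + p_m*0.000000 + p_d*0.000000] = 0.000000
  V(2,+0) = exp(-r*dt) * [p_u*9.900743 + p_m*0.000000 + p_d*0.000000] = 1.616799
  V(2,+1) = exp(-r*dt) * [p_u*27.966138 + p_m*9.900743 + p_d*0.000000] = 11.110431
  V(2,+2) = exp(-r*dt) * [p_u*50.931756 + p_m*27.966138 + p_d*9.900743] = 28.455374
  V(1,-1) = exp(-r*dt) * [p_u*1.616799 + p_m*0.000000 + p_d*0.000000] = 0.264025
  V(1,+0) = exp(-r*dt) * [p_u*11.110431 + p_m*1.616799 + p_d*0.000000] = 2.882907
  V(1,+1) = exp(-r*dt) * [p_u*28.455374 + p_m*11.110431 + p_d*1.616799] = 12.260081
  V(0,+0) = exp(-r*dt) * [p_u*12.260081 + p_m*2.882907 + p_d*0.264025] = 3.951568


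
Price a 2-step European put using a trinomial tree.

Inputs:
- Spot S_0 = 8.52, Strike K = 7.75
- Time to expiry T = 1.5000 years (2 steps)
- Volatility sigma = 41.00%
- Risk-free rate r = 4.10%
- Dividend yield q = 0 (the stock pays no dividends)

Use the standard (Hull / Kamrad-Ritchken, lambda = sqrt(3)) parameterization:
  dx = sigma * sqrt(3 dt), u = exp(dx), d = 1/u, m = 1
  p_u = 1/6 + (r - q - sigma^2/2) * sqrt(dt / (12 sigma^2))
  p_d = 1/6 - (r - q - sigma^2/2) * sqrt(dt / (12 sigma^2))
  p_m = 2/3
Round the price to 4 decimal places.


Answer: Price = V(0,0) = 0.9445

Derivation:
dt = T/N = 0.750000; dx = sigma*sqrt(3*dt) = 0.615000
u = exp(dx) = 1.849657; d = 1/u = 0.540641
p_u = 0.140417, p_m = 0.666667, p_d = 0.192917
Discount per step: exp(-r*dt) = 0.969718
Stock lattice S(k, j) with j the centered position index:
  k=0: S(0,+0) = 8.5200
  k=1: S(1,-1) = 4.6063; S(1,+0) = 8.5200; S(1,+1) = 15.7591
  k=2: S(2,-2) = 2.4903; S(2,-1) = 4.6063; S(2,+0) = 8.5200; S(2,+1) = 15.7591; S(2,+2) = 29.1489
Terminal payoffs V(N, j) = max(K - S_T, 0):
  V(2,-2) = 5.259667; V(2,-1) = 3.143740; V(2,+0) = 0.000000; V(2,+1) = 0.000000; V(2,+2) = 0.000000
Backward induction: V(k, j) = exp(-r*dt) * [p_u * V(k+1, j+1) + p_m * V(k+1, j) + p_d * V(k+1, j-1)]
  V(1,-1) = exp(-r*dt) * [p_u*0.000000 + p_m*3.143740 + p_d*5.259667] = 3.016311
  V(1,+0) = exp(-r*dt) * [p_u*0.000000 + p_m*0.000000 + p_d*3.143740] = 0.588114
  V(1,+1) = exp(-r*dt) * [p_u*0.000000 + p_m*0.000000 + p_d*0.000000] = 0.000000
  V(0,+0) = exp(-r*dt) * [p_u*0.000000 + p_m*0.588114 + p_d*3.016311] = 0.944479


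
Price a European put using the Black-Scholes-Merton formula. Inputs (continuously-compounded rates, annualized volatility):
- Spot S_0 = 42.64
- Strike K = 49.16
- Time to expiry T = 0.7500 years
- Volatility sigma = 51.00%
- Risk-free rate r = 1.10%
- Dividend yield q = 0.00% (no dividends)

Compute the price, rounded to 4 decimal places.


d1 = (ln(S/K) + (r - q + 0.5*sigma^2) * T) / (sigma * sqrt(T)) = -0.08264034
d2 = d1 - sigma * sqrt(T) = -0.52431330
exp(-rT) = 0.99178394; exp(-qT) = 1.00000000
P = K * exp(-rT) * N(-d2) - S_0 * exp(-qT) * N(-d1)
N(-d1) = 0.53293124; N(-d2) = 0.69996968
P = 49.1600 * 0.99178394 * 0.69996968 - 42.6400 * 1.00000000 * 0.53293124 = 11.4036

Answer: Price = 11.4036


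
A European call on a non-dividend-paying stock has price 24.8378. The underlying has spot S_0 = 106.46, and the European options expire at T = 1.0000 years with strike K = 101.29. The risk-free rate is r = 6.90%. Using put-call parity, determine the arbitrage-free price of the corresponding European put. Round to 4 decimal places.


Answer: Put price = 12.9145

Derivation:
Put-call parity: C - P = S_0 * exp(-qT) - K * exp(-rT).
S_0 * exp(-qT) = 106.4600 * 1.00000000 = 106.46000000
K * exp(-rT) = 101.2900 * 0.93332668 = 94.53665943
P = C - S*exp(-qT) + K*exp(-rT)
P = 24.8378 - 106.46000000 + 94.53665943 = 12.9145


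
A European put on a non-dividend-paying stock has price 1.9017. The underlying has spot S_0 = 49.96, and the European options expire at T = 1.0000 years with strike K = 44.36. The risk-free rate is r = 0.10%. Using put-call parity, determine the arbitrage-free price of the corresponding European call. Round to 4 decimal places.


Put-call parity: C - P = S_0 * exp(-qT) - K * exp(-rT).
S_0 * exp(-qT) = 49.9600 * 1.00000000 = 49.96000000
K * exp(-rT) = 44.3600 * 0.99900050 = 44.31566217
C = P + S*exp(-qT) - K*exp(-rT)
C = 1.9017 + 49.96000000 - 44.31566217 = 7.5460

Answer: Call price = 7.5460


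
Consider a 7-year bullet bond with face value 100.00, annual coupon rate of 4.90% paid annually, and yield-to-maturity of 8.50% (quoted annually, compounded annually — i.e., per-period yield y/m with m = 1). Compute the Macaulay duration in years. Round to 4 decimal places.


Answer: Macaulay duration = 5.9778 years

Derivation:
Coupon per period c = face * coupon_rate / m = 4.900000
Periods per year m = 1; per-period yield y/m = 0.085000
Number of cashflows N = 7
Cashflows (t years, CF_t, discount factor 1/(1+y/m)^(m*t), PV):
  t = 1.0000: CF_t = 4.900000, DF = 0.921659, PV = 4.516129
  t = 2.0000: CF_t = 4.900000, DF = 0.849455, PV = 4.162331
  t = 3.0000: CF_t = 4.900000, DF = 0.782908, PV = 3.836250
  t = 4.0000: CF_t = 4.900000, DF = 0.721574, PV = 3.535714
  t = 5.0000: CF_t = 4.900000, DF = 0.665045, PV = 3.258723
  t = 6.0000: CF_t = 4.900000, DF = 0.612945, PV = 3.003431
  t = 7.0000: CF_t = 104.900000, DF = 0.564926, PV = 59.260774
Price P = sum_t PV_t = 81.573351
Macaulay numerator sum_t t * PV_t:
  t * PV_t at t = 1.0000: 4.516129
  t * PV_t at t = 2.0000: 8.324662
  t * PV_t at t = 3.0000: 11.508749
  t * PV_t at t = 4.0000: 14.142856
  t * PV_t at t = 5.0000: 16.293613
  t * PV_t at t = 6.0000: 18.020586
  t * PV_t at t = 7.0000: 414.825419
Macaulay duration D = (sum_t t * PV_t) / P = 487.632014 / 81.573351 = 5.977835


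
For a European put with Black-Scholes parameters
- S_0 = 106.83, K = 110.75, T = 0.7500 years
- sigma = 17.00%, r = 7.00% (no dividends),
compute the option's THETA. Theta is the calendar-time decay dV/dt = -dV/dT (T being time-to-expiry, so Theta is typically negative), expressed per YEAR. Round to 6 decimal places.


d1 = 0.1854372789; d2 = 0.0382129602
phi(d1) = 0.3921416998; exp(-qT) = 1.0000000000; exp(-rT) = 0.9488543211
Theta = -S*exp(-qT)*phi(d1)*sigma/(2*sqrt(T)) + r*K*exp(-rT)*N(-d2) - q*S*exp(-qT)*N(-d1)
N(-d1) = 0.4264430356; N(-d2) = 0.4847589438; sqrt(T) = 0.8660254038
Term 1 = -106.8300 * 1.0000000000 * 0.3921416998 * 0.1700 / (2 * 0.8660254038) = -4.1117296288
Term 2 = 0.0700 * 110.7500 * 0.9488543211 * 0.4847589438 = 3.5658834575
Term 3 = 0 (no dividend yield, q = 0)
Theta = -4.1117296288 + (3.5658834575) + (0.0000000000) = -0.545846

Answer: Theta = -0.545846


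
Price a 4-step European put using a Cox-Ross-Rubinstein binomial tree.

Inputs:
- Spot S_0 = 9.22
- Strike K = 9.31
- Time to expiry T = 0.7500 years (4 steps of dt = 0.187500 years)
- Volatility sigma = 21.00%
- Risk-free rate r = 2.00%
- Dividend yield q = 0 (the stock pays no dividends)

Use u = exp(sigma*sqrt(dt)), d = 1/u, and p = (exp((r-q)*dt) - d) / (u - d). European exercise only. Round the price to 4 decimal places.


dt = T/N = 0.187500
u = exp(sigma*sqrt(dt)) = 1.095195; d = 1/u = 0.913079
p = (exp((r-q)*dt) - d) / (u - d) = 0.497912
Discount per step: exp(-r*dt) = 0.996257
Stock lattice S(k, i) with i counting down-moves:
  k=0: S(0,0) = 9.2200
  k=1: S(1,0) = 10.0977; S(1,1) = 8.4186
  k=2: S(2,0) = 11.0590; S(2,1) = 9.2200; S(2,2) = 7.6868
  k=3: S(3,0) = 12.1117; S(3,1) = 10.0977; S(3,2) = 8.4186; S(3,3) = 7.0187
  k=4: S(4,0) = 13.2647; S(4,1) = 11.0590; S(4,2) = 9.2200; S(4,3) = 7.6868; S(4,4) = 6.4086
Terminal payoffs V(N, i) = max(K - S_T, 0):
  V(4,0) = 0.000000; V(4,1) = 0.000000; V(4,2) = 0.090000; V(4,3) = 1.623161; V(4,4) = 2.901377
Backward induction: V(k, i) = exp(-r*dt) * [p * V(k+1, i) + (1-p) * V(k+1, i+1)].
  V(3,0) = exp(-r*dt) * [p*0.000000 + (1-p)*0.000000] = 0.000000
  V(3,1) = exp(-r*dt) * [p*0.000000 + (1-p)*0.090000] = 0.045019
  V(3,2) = exp(-r*dt) * [p*0.090000 + (1-p)*1.623161] = 0.856563
  V(3,3) = exp(-r*dt) * [p*1.623161 + (1-p)*2.901377] = 2.256460
  V(2,0) = exp(-r*dt) * [p*0.000000 + (1-p)*0.045019] = 0.022519
  V(2,1) = exp(-r*dt) * [p*0.045019 + (1-p)*0.856563] = 0.450791
  V(2,2) = exp(-r*dt) * [p*0.856563 + (1-p)*2.256460] = 1.553597
  V(1,0) = exp(-r*dt) * [p*0.022519 + (1-p)*0.450791] = 0.236660
  V(1,1) = exp(-r*dt) * [p*0.450791 + (1-p)*1.553597] = 1.000736
  V(0,0) = exp(-r*dt) * [p*0.236660 + (1-p)*1.000736] = 0.617972

Answer: Price = V(0,0) = 0.6180


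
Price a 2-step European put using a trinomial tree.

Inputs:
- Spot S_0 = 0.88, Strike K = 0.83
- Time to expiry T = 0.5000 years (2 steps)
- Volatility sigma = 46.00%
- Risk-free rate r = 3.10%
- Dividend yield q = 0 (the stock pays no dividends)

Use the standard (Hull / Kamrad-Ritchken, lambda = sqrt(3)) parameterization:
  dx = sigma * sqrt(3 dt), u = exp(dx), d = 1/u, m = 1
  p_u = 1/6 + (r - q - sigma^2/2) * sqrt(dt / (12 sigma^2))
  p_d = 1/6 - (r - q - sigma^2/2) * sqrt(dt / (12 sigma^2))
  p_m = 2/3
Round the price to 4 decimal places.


dt = T/N = 0.250000; dx = sigma*sqrt(3*dt) = 0.398372
u = exp(dx) = 1.489398; d = 1/u = 0.671412
p_u = 0.143196, p_m = 0.666667, p_d = 0.190137
Discount per step: exp(-r*dt) = 0.992280
Stock lattice S(k, j) with j the centered position index:
  k=0: S(0,+0) = 0.8800
  k=1: S(1,-1) = 0.5908; S(1,+0) = 0.8800; S(1,+1) = 1.3107
  k=2: S(2,-2) = 0.3967; S(2,-1) = 0.5908; S(2,+0) = 0.8800; S(2,+1) = 1.3107; S(2,+2) = 1.9521
Terminal payoffs V(N, j) = max(K - S_T, 0):
  V(2,-2) = 0.433301; V(2,-1) = 0.239157; V(2,+0) = 0.000000; V(2,+1) = 0.000000; V(2,+2) = 0.000000
Backward induction: V(k, j) = exp(-r*dt) * [p_u * V(k+1, j+1) + p_m * V(k+1, j) + p_d * V(k+1, j-1)]
  V(1,-1) = exp(-r*dt) * [p_u*0.000000 + p_m*0.239157 + p_d*0.433301] = 0.239958
  V(1,+0) = exp(-r*dt) * [p_u*0.000000 + p_m*0.000000 + p_d*0.239157] = 0.045122
  V(1,+1) = exp(-r*dt) * [p_u*0.000000 + p_m*0.000000 + p_d*0.000000] = 0.000000
  V(0,+0) = exp(-r*dt) * [p_u*0.000000 + p_m*0.045122 + p_d*0.239958] = 0.075122

Answer: Price = V(0,0) = 0.0751


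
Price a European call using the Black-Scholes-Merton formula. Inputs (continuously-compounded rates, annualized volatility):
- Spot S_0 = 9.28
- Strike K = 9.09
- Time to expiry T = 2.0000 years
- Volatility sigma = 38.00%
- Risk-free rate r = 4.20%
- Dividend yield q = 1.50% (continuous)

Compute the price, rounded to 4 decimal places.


Answer: Price = 2.1805

Derivation:
d1 = (ln(S/K) + (r - q + 0.5*sigma^2) * T) / (sigma * sqrt(T)) = 0.40767802
d2 = d1 - sigma * sqrt(T) = -0.12972313
exp(-rT) = 0.91943126; exp(-qT) = 0.97044553
C = S_0 * exp(-qT) * N(d1) - K * exp(-rT) * N(d2)
N(d1) = 0.65824496; N(d2) = 0.44839274
C = 9.2800 * 0.97044553 * 0.65824496 - 9.0900 * 0.91943126 * 0.44839274 = 2.1805


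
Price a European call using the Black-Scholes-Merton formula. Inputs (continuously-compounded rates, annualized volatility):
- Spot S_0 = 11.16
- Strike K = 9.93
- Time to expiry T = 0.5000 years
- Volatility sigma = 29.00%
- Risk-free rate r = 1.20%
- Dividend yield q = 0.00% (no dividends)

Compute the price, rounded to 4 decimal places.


Answer: Price = 1.6521

Derivation:
d1 = (ln(S/K) + (r - q + 0.5*sigma^2) * T) / (sigma * sqrt(T)) = 0.70125720
d2 = d1 - sigma * sqrt(T) = 0.49619623
exp(-rT) = 0.99401796; exp(-qT) = 1.00000000
C = S_0 * exp(-qT) * N(d1) - K * exp(-rT) * N(d2)
N(d1) = 0.75842874; N(d2) = 0.69012202
C = 11.1600 * 1.00000000 * 0.75842874 - 9.9300 * 0.99401796 * 0.69012202 = 1.6521


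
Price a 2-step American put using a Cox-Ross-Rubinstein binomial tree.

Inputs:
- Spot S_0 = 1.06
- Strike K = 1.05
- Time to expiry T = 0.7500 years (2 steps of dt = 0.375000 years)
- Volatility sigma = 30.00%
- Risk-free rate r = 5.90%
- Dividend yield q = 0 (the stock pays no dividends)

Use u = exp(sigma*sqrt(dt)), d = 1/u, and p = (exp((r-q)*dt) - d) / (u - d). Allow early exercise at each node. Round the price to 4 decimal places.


dt = T/N = 0.375000
u = exp(sigma*sqrt(dt)) = 1.201669; d = 1/u = 0.832176
p = (exp((r-q)*dt) - d) / (u - d) = 0.514747
Discount per step: exp(-r*dt) = 0.978118
Stock lattice S(k, i) with i counting down-moves:
  k=0: S(0,0) = 1.0600
  k=1: S(1,0) = 1.2738; S(1,1) = 0.8821
  k=2: S(2,0) = 1.5306; S(2,1) = 1.0600; S(2,2) = 0.7341
Terminal payoffs V(N, i) = max(K - S_T, 0):
  V(2,0) = 0.000000; V(2,1) = 0.000000; V(2,2) = 0.315933
Backward induction: V(k, i) = exp(-r*dt) * [p * V(k+1, i) + (1-p) * V(k+1, i+1)]; then take max(V_cont, immediate exercise) for American.
  V(1,0) = exp(-r*dt) * [p*0.000000 + (1-p)*0.000000] = 0.000000; exercise = 0.000000; V(1,0) = max -> 0.000000
  V(1,1) = exp(-r*dt) * [p*0.000000 + (1-p)*0.315933] = 0.149952; exercise = 0.167894; V(1,1) = max -> 0.167894
  V(0,0) = exp(-r*dt) * [p*0.000000 + (1-p)*0.167894] = 0.079688; exercise = 0.000000; V(0,0) = max -> 0.079688

Answer: Price = V(0,0) = 0.0797


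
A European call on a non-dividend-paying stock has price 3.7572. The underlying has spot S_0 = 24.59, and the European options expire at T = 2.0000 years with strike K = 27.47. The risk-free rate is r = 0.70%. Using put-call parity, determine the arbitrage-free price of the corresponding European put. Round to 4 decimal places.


Put-call parity: C - P = S_0 * exp(-qT) - K * exp(-rT).
S_0 * exp(-qT) = 24.5900 * 1.00000000 = 24.59000000
K * exp(-rT) = 27.4700 * 0.98609754 = 27.08809954
P = C - S*exp(-qT) + K*exp(-rT)
P = 3.7572 - 24.59000000 + 27.08809954 = 6.2553

Answer: Put price = 6.2553


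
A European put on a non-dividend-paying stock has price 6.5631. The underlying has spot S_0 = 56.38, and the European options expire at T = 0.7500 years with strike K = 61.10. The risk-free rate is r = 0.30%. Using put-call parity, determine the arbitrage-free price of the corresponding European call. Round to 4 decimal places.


Answer: Call price = 1.9804

Derivation:
Put-call parity: C - P = S_0 * exp(-qT) - K * exp(-rT).
S_0 * exp(-qT) = 56.3800 * 1.00000000 = 56.38000000
K * exp(-rT) = 61.1000 * 0.99775253 = 60.96267954
C = P + S*exp(-qT) - K*exp(-rT)
C = 6.5631 + 56.38000000 - 60.96267954 = 1.9804


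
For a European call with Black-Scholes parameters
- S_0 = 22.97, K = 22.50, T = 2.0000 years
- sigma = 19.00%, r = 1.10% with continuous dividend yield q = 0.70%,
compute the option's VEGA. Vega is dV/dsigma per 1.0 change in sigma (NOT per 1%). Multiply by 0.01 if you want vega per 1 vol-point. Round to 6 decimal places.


Answer: Vega = 12.413300

Derivation:
d1 = 0.2410627779; d2 = -0.0276377989
phi(d1) = 0.3875175408; exp(-qT) = 0.9860975443; exp(-rT) = 0.9782402351
Vega = S * exp(-qT) * phi(d1) * sqrt(T) = 22.9700 * 0.9860975443 * 0.3875175408 * 1.4142135624 = 12.413300


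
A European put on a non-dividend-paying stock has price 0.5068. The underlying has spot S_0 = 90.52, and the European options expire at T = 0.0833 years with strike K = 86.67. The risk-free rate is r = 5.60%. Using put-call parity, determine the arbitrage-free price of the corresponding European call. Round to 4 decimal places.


Put-call parity: C - P = S_0 * exp(-qT) - K * exp(-rT).
S_0 * exp(-qT) = 90.5200 * 1.00000000 = 90.52000000
K * exp(-rT) = 86.6700 * 0.99534606 = 86.26664330
C = P + S*exp(-qT) - K*exp(-rT)
C = 0.5068 + 90.52000000 - 86.26664330 = 4.7602

Answer: Call price = 4.7602


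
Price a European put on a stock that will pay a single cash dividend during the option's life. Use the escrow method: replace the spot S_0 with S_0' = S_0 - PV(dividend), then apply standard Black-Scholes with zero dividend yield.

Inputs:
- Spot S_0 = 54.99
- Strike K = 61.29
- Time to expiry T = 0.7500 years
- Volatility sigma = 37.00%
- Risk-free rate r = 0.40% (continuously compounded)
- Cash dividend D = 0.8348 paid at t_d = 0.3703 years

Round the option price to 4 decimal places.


Answer: Price = 11.3203

Derivation:
PV(D) = D * exp(-r * t_d) = 0.8348 * 0.99851990 = 0.83356441
S_0' = S_0 - PV(D) = 54.9900 - 0.83356441 = 54.15643559
d1 = (ln(S_0'/K) + (r + sigma^2/2)*T) / (sigma*sqrt(T)) = -0.21659181
d2 = d1 - sigma*sqrt(T) = -0.53702121
exp(-rT) = 0.99700450
N(-d1) = 0.58573677; N(-d2) = 0.70437352
P = K * exp(-rT) * N(-d2) - S_0' * N(-d1) = 61.2900 * 0.99700450 * 0.70437352 - 54.15643559 * 0.58573677 = 11.3203


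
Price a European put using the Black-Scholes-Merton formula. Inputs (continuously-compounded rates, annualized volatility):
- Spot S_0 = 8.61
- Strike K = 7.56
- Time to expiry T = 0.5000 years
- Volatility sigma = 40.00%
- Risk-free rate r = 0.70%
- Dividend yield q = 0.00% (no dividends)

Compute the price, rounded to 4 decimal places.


Answer: Price = 0.4681

Derivation:
d1 = (ln(S/K) + (r - q + 0.5*sigma^2) * T) / (sigma * sqrt(T)) = 0.61360297
d2 = d1 - sigma * sqrt(T) = 0.33076026
exp(-rT) = 0.99650612; exp(-qT) = 1.00000000
P = K * exp(-rT) * N(-d2) - S_0 * exp(-qT) * N(-d1)
N(-d1) = 0.26973886; N(-d2) = 0.37041279
P = 7.5600 * 0.99650612 * 0.37041279 - 8.6100 * 1.00000000 * 0.26973886 = 0.4681


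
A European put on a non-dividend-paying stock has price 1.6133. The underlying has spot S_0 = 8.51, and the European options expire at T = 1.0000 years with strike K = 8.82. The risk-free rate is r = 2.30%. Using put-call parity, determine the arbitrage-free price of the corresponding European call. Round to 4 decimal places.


Put-call parity: C - P = S_0 * exp(-qT) - K * exp(-rT).
S_0 * exp(-qT) = 8.5100 * 1.00000000 = 8.51000000
K * exp(-rT) = 8.8200 * 0.97726248 = 8.61945511
C = P + S*exp(-qT) - K*exp(-rT)
C = 1.6133 + 8.51000000 - 8.61945511 = 1.5038

Answer: Call price = 1.5038


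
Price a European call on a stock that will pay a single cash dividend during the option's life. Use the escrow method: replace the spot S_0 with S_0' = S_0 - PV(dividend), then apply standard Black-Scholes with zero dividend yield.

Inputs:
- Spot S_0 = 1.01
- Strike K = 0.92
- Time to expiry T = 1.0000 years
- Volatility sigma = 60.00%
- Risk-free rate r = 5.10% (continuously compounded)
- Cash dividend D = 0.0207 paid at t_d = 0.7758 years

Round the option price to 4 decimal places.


Answer: Price = 0.2823

Derivation:
PV(D) = D * exp(-r * t_d) = 0.0207 * 0.96120670 = 0.01989698
S_0' = S_0 - PV(D) = 1.0100 - 0.01989698 = 0.99010302
d1 = (ln(S_0'/K) + (r + sigma^2/2)*T) / (sigma*sqrt(T)) = 0.50739222
d2 = d1 - sigma*sqrt(T) = -0.09260778
exp(-rT) = 0.95027867
N(d1) = 0.69406018; N(d2) = 0.46310758
C = S_0' * N(d1) - K * exp(-rT) * N(d2) = 0.99010302 * 0.69406018 - 0.9200 * 0.95027867 * 0.46310758 = 0.2823


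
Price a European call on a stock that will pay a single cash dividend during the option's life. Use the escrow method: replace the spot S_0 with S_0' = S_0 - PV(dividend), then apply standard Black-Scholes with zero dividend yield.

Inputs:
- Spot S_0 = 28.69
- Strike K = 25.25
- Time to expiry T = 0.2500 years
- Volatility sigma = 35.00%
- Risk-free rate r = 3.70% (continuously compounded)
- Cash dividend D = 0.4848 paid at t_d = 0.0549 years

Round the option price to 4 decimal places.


Answer: Price = 3.8679

Derivation:
PV(D) = D * exp(-r * t_d) = 0.4848 * 0.99797076 = 0.48381623
S_0' = S_0 - PV(D) = 28.6900 - 0.48381623 = 28.20618377
d1 = (ln(S_0'/K) + (r + sigma^2/2)*T) / (sigma*sqrt(T)) = 0.77301475
d2 = d1 - sigma*sqrt(T) = 0.59801475
exp(-rT) = 0.99079265
N(d1) = 0.78024317; N(d2) = 0.72508495
C = S_0' * N(d1) - K * exp(-rT) * N(d2) = 28.20618377 * 0.78024317 - 25.2500 * 0.99079265 * 0.72508495 = 3.8679


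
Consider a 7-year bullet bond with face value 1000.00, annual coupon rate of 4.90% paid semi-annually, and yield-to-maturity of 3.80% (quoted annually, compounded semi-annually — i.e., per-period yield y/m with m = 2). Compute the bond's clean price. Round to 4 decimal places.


Answer: Price = 1067.0554

Derivation:
Coupon per period c = face * coupon_rate / m = 24.500000
Periods per year m = 2; per-period yield y/m = 0.019000
Number of cashflows N = 14
Cashflows (t years, CF_t, discount factor 1/(1+y/m)^(m*t), PV):
  t = 0.5000: CF_t = 24.500000, DF = 0.981354, PV = 24.043180
  t = 1.0000: CF_t = 24.500000, DF = 0.963056, PV = 23.594877
  t = 1.5000: CF_t = 24.500000, DF = 0.945099, PV = 23.154933
  t = 2.0000: CF_t = 24.500000, DF = 0.927477, PV = 22.723193
  t = 2.5000: CF_t = 24.500000, DF = 0.910184, PV = 22.299502
  t = 3.0000: CF_t = 24.500000, DF = 0.893213, PV = 21.883711
  t = 3.5000: CF_t = 24.500000, DF = 0.876558, PV = 21.475674
  t = 4.0000: CF_t = 24.500000, DF = 0.860214, PV = 21.075244
  t = 4.5000: CF_t = 24.500000, DF = 0.844175, PV = 20.682281
  t = 5.0000: CF_t = 24.500000, DF = 0.828434, PV = 20.296644
  t = 5.5000: CF_t = 24.500000, DF = 0.812988, PV = 19.918199
  t = 6.0000: CF_t = 24.500000, DF = 0.797829, PV = 19.546809
  t = 6.5000: CF_t = 24.500000, DF = 0.782953, PV = 19.182345
  t = 7.0000: CF_t = 1024.500000, DF = 0.768354, PV = 787.178795
Price P = sum_t PV_t = 1067.055387


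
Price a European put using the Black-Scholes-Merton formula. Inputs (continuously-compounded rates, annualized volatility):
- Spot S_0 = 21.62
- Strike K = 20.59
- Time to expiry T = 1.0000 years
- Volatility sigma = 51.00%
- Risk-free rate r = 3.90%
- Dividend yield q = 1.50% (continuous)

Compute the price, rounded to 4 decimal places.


d1 = (ln(S/K) + (r - q + 0.5*sigma^2) * T) / (sigma * sqrt(T)) = 0.39777116
d2 = d1 - sigma * sqrt(T) = -0.11222884
exp(-rT) = 0.96175071; exp(-qT) = 0.98511194
P = K * exp(-rT) * N(-d2) - S_0 * exp(-qT) * N(-d1)
N(-d1) = 0.34539944; N(-d2) = 0.54467902
P = 20.5900 * 0.96175071 * 0.54467902 - 21.6200 * 0.98511194 * 0.34539944 = 3.4296

Answer: Price = 3.4296


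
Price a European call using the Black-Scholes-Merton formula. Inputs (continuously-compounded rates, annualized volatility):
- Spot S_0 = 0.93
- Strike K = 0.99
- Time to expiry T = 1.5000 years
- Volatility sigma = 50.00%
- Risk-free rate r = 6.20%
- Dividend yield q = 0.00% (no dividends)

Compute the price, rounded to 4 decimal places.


Answer: Price = 0.2346

Derivation:
d1 = (ln(S/K) + (r - q + 0.5*sigma^2) * T) / (sigma * sqrt(T)) = 0.35595927
d2 = d1 - sigma * sqrt(T) = -0.25641317
exp(-rT) = 0.91119350; exp(-qT) = 1.00000000
C = S_0 * exp(-qT) * N(d1) - K * exp(-rT) * N(d2)
N(d1) = 0.63906446; N(d2) = 0.39881591
C = 0.9300 * 1.00000000 * 0.63906446 - 0.9900 * 0.91119350 * 0.39881591 = 0.2346


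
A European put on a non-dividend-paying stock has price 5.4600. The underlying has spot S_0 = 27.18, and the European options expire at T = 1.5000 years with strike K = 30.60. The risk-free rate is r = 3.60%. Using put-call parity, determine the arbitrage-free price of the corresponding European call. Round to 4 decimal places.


Put-call parity: C - P = S_0 * exp(-qT) - K * exp(-rT).
S_0 * exp(-qT) = 27.1800 * 1.00000000 = 27.18000000
K * exp(-rT) = 30.6000 * 0.94743211 = 28.99142246
C = P + S*exp(-qT) - K*exp(-rT)
C = 5.4600 + 27.18000000 - 28.99142246 = 3.6486

Answer: Call price = 3.6486


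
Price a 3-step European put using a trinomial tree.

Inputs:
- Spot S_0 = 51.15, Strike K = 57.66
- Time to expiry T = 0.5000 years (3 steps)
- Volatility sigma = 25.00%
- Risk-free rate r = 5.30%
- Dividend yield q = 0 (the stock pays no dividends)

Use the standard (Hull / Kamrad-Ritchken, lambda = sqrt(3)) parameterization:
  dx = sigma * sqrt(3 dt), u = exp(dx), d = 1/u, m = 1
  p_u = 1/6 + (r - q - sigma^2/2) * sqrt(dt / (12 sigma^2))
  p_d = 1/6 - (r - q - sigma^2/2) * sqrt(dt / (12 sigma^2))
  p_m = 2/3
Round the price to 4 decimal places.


Answer: Price = V(0,0) = 6.9115

Derivation:
dt = T/N = 0.166667; dx = sigma*sqrt(3*dt) = 0.176777
u = exp(dx) = 1.193365; d = 1/u = 0.837967
p_u = 0.176920, p_m = 0.666667, p_d = 0.156414
Discount per step: exp(-r*dt) = 0.991206
Stock lattice S(k, j) with j the centered position index:
  k=0: S(0,+0) = 51.1500
  k=1: S(1,-1) = 42.8620; S(1,+0) = 51.1500; S(1,+1) = 61.0406
  k=2: S(2,-2) = 35.9169; S(2,-1) = 42.8620; S(2,+0) = 51.1500; S(2,+1) = 61.0406; S(2,+2) = 72.8437
  k=3: S(3,-3) = 30.0972; S(3,-2) = 35.9169; S(3,-1) = 42.8620; S(3,+0) = 51.1500; S(3,+1) = 61.0406; S(3,+2) = 72.8437; S(3,+3) = 86.9291
Terminal payoffs V(N, j) = max(K - S_T, 0):
  V(3,-3) = 27.562792; V(3,-2) = 21.743058; V(3,-1) = 14.797994; V(3,+0) = 6.510000; V(3,+1) = 0.000000; V(3,+2) = 0.000000; V(3,+3) = 0.000000
Backward induction: V(k, j) = exp(-r*dt) * [p_u * V(k+1, j+1) + p_m * V(k+1, j) + p_d * V(k+1, j-1)]
  V(2,-2) = exp(-r*dt) * [p_u*14.797994 + p_m*21.743058 + p_d*27.562792] = 21.236208
  V(2,-1) = exp(-r*dt) * [p_u*6.510000 + p_m*14.797994 + p_d*21.743058] = 14.291189
  V(2,+0) = exp(-r*dt) * [p_u*0.000000 + p_m*6.510000 + p_d*14.797994] = 6.596084
  V(2,+1) = exp(-r*dt) * [p_u*0.000000 + p_m*0.000000 + p_d*6.510000] = 1.009298
  V(2,+2) = exp(-r*dt) * [p_u*0.000000 + p_m*0.000000 + p_d*0.000000] = 0.000000
  V(1,-1) = exp(-r*dt) * [p_u*6.596084 + p_m*14.291189 + p_d*21.236208] = 13.892805
  V(1,+0) = exp(-r*dt) * [p_u*1.009298 + p_m*6.596084 + p_d*14.291189] = 6.751389
  V(1,+1) = exp(-r*dt) * [p_u*0.000000 + p_m*1.009298 + p_d*6.596084] = 1.689592
  V(0,+0) = exp(-r*dt) * [p_u*1.689592 + p_m*6.751389 + p_d*13.892805] = 6.911550


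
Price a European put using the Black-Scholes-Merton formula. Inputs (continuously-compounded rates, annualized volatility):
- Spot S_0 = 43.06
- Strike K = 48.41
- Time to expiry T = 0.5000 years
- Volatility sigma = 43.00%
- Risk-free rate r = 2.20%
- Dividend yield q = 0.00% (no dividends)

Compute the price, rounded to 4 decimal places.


Answer: Price = 8.2329

Derivation:
d1 = (ln(S/K) + (r - q + 0.5*sigma^2) * T) / (sigma * sqrt(T)) = -0.19696019
d2 = d1 - sigma * sqrt(T) = -0.50101611
exp(-rT) = 0.98906028; exp(-qT) = 1.00000000
P = K * exp(-rT) * N(-d2) - S_0 * exp(-qT) * N(-d1)
N(-d1) = 0.57807066; N(-d2) = 0.69182011
P = 48.4100 * 0.98906028 * 0.69182011 - 43.0600 * 1.00000000 * 0.57807066 = 8.2329


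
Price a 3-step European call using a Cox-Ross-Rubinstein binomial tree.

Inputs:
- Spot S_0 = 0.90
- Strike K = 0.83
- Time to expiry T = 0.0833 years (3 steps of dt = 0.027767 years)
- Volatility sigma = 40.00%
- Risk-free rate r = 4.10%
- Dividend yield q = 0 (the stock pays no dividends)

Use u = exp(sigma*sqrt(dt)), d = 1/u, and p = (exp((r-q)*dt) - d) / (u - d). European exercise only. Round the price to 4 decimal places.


dt = T/N = 0.027767
u = exp(sigma*sqrt(dt)) = 1.068925; d = 1/u = 0.935519
p = (exp((r-q)*dt) - d) / (u - d) = 0.491881
Discount per step: exp(-r*dt) = 0.998862
Stock lattice S(k, i) with i counting down-moves:
  k=0: S(0,0) = 0.9000
  k=1: S(1,0) = 0.9620; S(1,1) = 0.8420
  k=2: S(2,0) = 1.0283; S(2,1) = 0.9000; S(2,2) = 0.7877
  k=3: S(3,0) = 1.0992; S(3,1) = 0.9620; S(3,2) = 0.8420; S(3,3) = 0.7369
Terminal payoffs V(N, i) = max(S_T - K, 0):
  V(3,0) = 0.269219; V(3,1) = 0.132032; V(3,2) = 0.011968; V(3,3) = 0.000000
Backward induction: V(k, i) = exp(-r*dt) * [p * V(k+1, i) + (1-p) * V(k+1, i+1)].
  V(2,0) = exp(-r*dt) * [p*0.269219 + (1-p)*0.132032] = 0.199285
  V(2,1) = exp(-r*dt) * [p*0.132032 + (1-p)*0.011968] = 0.070944
  V(2,2) = exp(-r*dt) * [p*0.011968 + (1-p)*0.000000] = 0.005880
  V(1,0) = exp(-r*dt) * [p*0.199285 + (1-p)*0.070944] = 0.133920
  V(1,1) = exp(-r*dt) * [p*0.070944 + (1-p)*0.005880] = 0.037841
  V(0,0) = exp(-r*dt) * [p*0.133920 + (1-p)*0.037841] = 0.085004

Answer: Price = V(0,0) = 0.0850


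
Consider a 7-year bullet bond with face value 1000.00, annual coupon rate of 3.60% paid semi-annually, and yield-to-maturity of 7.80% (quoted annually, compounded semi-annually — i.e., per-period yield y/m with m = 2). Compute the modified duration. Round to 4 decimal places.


Coupon per period c = face * coupon_rate / m = 18.000000
Periods per year m = 2; per-period yield y/m = 0.039000
Number of cashflows N = 14
Cashflows (t years, CF_t, discount factor 1/(1+y/m)^(m*t), PV):
  t = 0.5000: CF_t = 18.000000, DF = 0.962464, PV = 17.324350
  t = 1.0000: CF_t = 18.000000, DF = 0.926337, PV = 16.674062
  t = 1.5000: CF_t = 18.000000, DF = 0.891566, PV = 16.048183
  t = 2.0000: CF_t = 18.000000, DF = 0.858100, PV = 15.445797
  t = 2.5000: CF_t = 18.000000, DF = 0.825890, PV = 14.866022
  t = 3.0000: CF_t = 18.000000, DF = 0.794889, PV = 14.308009
  t = 3.5000: CF_t = 18.000000, DF = 0.765052, PV = 13.770943
  t = 4.0000: CF_t = 18.000000, DF = 0.736335, PV = 13.254035
  t = 4.5000: CF_t = 18.000000, DF = 0.708696, PV = 12.756531
  t = 5.0000: CF_t = 18.000000, DF = 0.682094, PV = 12.277700
  t = 5.5000: CF_t = 18.000000, DF = 0.656491, PV = 11.816843
  t = 6.0000: CF_t = 18.000000, DF = 0.631849, PV = 11.373285
  t = 6.5000: CF_t = 18.000000, DF = 0.608132, PV = 10.946377
  t = 7.0000: CF_t = 1018.000000, DF = 0.585305, PV = 595.840627
Price P = sum_t PV_t = 776.702765
First compute Macaulay numerator sum_t t * PV_t:
  t * PV_t at t = 0.5000: 8.662175
  t * PV_t at t = 1.0000: 16.674062
  t * PV_t at t = 1.5000: 24.072274
  t * PV_t at t = 2.0000: 30.891593
  t * PV_t at t = 2.5000: 37.165055
  t * PV_t at t = 3.0000: 42.924028
  t * PV_t at t = 3.5000: 48.198300
  t * PV_t at t = 4.0000: 53.016141
  t * PV_t at t = 4.5000: 57.404388
  t * PV_t at t = 5.0000: 61.388502
  t * PV_t at t = 5.5000: 64.992639
  t * PV_t at t = 6.0000: 68.239712
  t * PV_t at t = 6.5000: 71.151448
  t * PV_t at t = 7.0000: 4170.884391
Macaulay duration D = 4755.664709 / 776.702765 = 6.122889
Modified duration = D / (1 + y/m) = 6.122889 / (1 + 0.039000) = 5.893060

Answer: Modified duration = 5.8931


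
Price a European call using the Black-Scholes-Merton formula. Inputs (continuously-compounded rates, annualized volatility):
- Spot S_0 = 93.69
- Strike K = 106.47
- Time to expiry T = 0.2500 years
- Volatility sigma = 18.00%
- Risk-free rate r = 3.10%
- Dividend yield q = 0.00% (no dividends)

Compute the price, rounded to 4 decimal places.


d1 = (ln(S/K) + (r - q + 0.5*sigma^2) * T) / (sigma * sqrt(T)) = -1.28968662
d2 = d1 - sigma * sqrt(T) = -1.37968662
exp(-rT) = 0.99227995; exp(-qT) = 1.00000000
C = S_0 * exp(-qT) * N(d1) - K * exp(-rT) * N(d2)
N(d1) = 0.09857974; N(d2) = 0.08384158
C = 93.6900 * 1.00000000 * 0.09857974 - 106.4700 * 0.99227995 * 0.08384158 = 0.3782

Answer: Price = 0.3782


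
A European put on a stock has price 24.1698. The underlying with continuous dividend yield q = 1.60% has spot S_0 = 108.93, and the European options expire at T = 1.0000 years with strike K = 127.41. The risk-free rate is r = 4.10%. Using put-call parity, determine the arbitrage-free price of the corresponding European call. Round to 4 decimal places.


Answer: Call price = 9.0790

Derivation:
Put-call parity: C - P = S_0 * exp(-qT) - K * exp(-rT).
S_0 * exp(-qT) = 108.9300 * 0.98412732 = 107.20098897
K * exp(-rT) = 127.4100 * 0.95982913 = 122.29182945
C = P + S*exp(-qT) - K*exp(-rT)
C = 24.1698 + 107.20098897 - 122.29182945 = 9.0790
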